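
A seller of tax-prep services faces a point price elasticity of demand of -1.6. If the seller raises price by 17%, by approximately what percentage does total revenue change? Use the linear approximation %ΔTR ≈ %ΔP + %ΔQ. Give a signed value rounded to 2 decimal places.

-10.20%

%ΔQ ≈ Ed × %ΔP = (-1.6) × (+17%) = -27.2000%
%ΔTR ≈ %ΔP + %ΔQ = (+17%) + (-27.2000%) = -10.2000%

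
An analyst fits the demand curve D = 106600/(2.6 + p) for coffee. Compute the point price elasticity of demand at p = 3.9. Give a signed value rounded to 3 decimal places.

dD/dp = −106600/(2.6 + p)² = -2523.08. At p = 3.9, D = 16400.
Ed = (dD/dp)·(p/D) = (-2523.08) × (3.9/16400) = -0.6

-0.600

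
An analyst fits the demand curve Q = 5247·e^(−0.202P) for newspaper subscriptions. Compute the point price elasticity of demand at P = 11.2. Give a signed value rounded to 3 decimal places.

-2.262

dQ/dP = −0.202·Q = -110.335. At P = 11.2, Q = 546.215.
Ed = (dQ/dP)·(P/Q) = (-110.335) × (11.2/546.215) = -2.2624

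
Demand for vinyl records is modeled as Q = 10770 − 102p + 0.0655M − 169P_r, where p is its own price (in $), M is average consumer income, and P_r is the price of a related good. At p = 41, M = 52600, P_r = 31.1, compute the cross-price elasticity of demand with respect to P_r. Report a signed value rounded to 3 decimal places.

-1.100

At the given values, Q = 10770 − 102(41) + 0.0655(52600) − 169(31.1) = 4777.4.
∂Q/∂P_r = -169.
E = (-169) × (31.1/4777.4) = -1.10015…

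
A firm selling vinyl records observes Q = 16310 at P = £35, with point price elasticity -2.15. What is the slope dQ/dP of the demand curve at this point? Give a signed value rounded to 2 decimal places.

Ed = (dQ/dP)·(P/Q) ⇒ dQ/dP = Ed·Q/P = (-2.15)·16310/35 = -1001.9

-1001.90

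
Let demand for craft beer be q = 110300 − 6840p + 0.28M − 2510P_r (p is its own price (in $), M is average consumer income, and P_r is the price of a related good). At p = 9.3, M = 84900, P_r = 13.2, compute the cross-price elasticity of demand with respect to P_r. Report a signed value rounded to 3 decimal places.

-0.888

At the given values, q = 110300 − 6840(9.3) + 0.28(84900) − 2510(13.2) = 37328.
∂q/∂P_r = -2510.
E = (-2510) × (13.2/37328) = -0.88759…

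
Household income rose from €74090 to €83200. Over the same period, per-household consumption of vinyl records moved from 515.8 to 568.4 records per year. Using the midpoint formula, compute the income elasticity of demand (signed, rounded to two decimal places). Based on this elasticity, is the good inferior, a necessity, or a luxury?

%ΔQ = (568.4 − 515.8)/[( 515.8 + 568.4)/2] = 52.6/542.1 = 0.097030…
%ΔIncome = (83200 − 74090)/[( 74090 + 83200)/2] = 9110/78645 = 0.115836…
E_income = (52.6/542.1) / (9110/78645) = 0.8376…
0 < E_income < 1 ⇒ normal good, necessity.

0.84; necessity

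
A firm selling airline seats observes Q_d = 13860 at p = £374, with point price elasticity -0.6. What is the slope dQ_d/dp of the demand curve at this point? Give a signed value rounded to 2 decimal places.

Ed = (dQ_d/dp)·(p/Q_d) ⇒ dQ_d/dp = Ed·Q_d/p = (-0.6)·13860/374 = -22.2352…

-22.24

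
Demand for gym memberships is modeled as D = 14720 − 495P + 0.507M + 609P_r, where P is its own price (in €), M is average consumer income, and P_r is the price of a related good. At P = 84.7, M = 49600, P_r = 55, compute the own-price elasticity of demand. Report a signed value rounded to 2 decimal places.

-1.33

At the given values, D = 14720 − 495(84.7) + 0.507(49600) + 609(55) = 31435.7.
∂D/∂P = −495.
E = (-495) × (84.7/31435.7) = -1.3337…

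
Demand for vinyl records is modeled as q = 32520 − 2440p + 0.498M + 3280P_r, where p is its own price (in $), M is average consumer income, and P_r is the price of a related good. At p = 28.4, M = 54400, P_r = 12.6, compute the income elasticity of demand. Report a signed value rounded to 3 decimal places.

0.856

At the given values, q = 32520 − 2440(28.4) + 0.498(54400) + 3280(12.6) = 31643.2.
∂q/∂M = 0.498.
E = (0.498) × (54400/31643.2) = 0.85614…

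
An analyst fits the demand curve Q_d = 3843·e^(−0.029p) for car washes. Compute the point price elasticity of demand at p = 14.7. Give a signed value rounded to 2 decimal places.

dQ_d/dp = −0.029·Q_d = -72.766. At p = 14.7, Q_d = 2509.17.
Ed = (dQ_d/dp)·(p/Q_d) = (-72.766) × (14.7/2509.17) = -0.4263

-0.43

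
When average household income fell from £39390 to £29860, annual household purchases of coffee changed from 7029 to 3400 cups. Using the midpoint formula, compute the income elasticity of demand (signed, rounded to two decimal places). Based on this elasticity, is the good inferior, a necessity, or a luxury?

2.53; luxury

%ΔQ = (3400 − 7029)/[( 7029 + 3400)/2] = -3629/5214.5 = -0.695944…
%ΔIncome = (29860 − 39390)/[( 39390 + 29860)/2] = -9530/34625 = -0.275234…
E_income = (-3629/5214.5) / (-9530/34625) = 2.5285…
E_income > 1 ⇒ normal good, luxury.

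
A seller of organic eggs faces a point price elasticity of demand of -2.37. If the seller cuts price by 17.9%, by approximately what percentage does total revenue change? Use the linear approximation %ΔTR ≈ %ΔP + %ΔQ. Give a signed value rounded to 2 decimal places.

+24.52%

%ΔQ ≈ Ed × %ΔP = (-2.37) × (-17.9%) = +42.4230%
%ΔTR ≈ %ΔP + %ΔQ = (-17.9%) + (+42.4230%) = +24.5230%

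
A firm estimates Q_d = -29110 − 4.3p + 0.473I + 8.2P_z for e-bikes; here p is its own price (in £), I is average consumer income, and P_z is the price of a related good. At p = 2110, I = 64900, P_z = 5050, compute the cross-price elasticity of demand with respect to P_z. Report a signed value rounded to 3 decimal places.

1.221

At the given values, Q_d = -29110 − 4.3(2110) + 0.473(64900) + 8.2(5050) = 33924.7.
∂Q_d/∂P_z = 8.2.
E = (8.2) × (5050/33924.7) = 1.22064…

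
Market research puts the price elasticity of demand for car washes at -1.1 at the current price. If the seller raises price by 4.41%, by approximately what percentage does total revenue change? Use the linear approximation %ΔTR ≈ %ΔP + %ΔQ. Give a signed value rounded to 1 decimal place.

-0.4%

%ΔQ ≈ Ed × %ΔP = (-1.1) × (+4.41%) = -4.8510%
%ΔTR ≈ %ΔP + %ΔQ = (+4.41%) + (-4.8510%) = -0.4410%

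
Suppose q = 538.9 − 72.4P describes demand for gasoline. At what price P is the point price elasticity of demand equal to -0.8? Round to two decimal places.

3.31

Ed = −72.4P/(538.9 − 72.4P). Set this equal to -0.8:
72.4P = 0.8·(538.9 − 72.4P) ⇒ 72.4P(1 + 0.8) = 0.8·538.9
P = 0.8·538.9 / (72.4·1.8) = 3.3081…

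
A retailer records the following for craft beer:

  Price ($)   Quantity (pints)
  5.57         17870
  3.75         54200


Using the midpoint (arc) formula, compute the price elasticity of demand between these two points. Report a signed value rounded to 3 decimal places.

%ΔQ = (54200 − 17870) / [(17870 + 54200)/2] = 36330/36035 = 1.008186…
%ΔP = (3.75 − 5.57) / [(5.57 + 3.75)/2] = -1.82/4.66 = -0.390557…
Arc Ed = %ΔQ / %ΔP = (36330/36035) / (-1.82/4.66) = -2.58140…

-2.581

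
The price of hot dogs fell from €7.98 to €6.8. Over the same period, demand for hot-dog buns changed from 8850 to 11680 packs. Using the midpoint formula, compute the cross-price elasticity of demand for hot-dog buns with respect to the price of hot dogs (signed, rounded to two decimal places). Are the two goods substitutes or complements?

-1.73; complements

%ΔQ_{hot-dog buns} = (11680 − 8850)/avg = 2830/10265 = 0.275694…
%ΔP_{hot dogs} = (6.8 − 7.98)/avg = -1.18/7.39 = -0.159675…
E_cross = (2830/10265) / (-1.18/7.39) = -1.7265…
E_cross < 0 ⇒ the goods are complements.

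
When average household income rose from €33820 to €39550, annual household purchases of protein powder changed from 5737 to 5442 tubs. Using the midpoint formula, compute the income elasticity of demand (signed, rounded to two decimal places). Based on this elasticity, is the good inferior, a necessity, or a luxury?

-0.34; inferior

%ΔQ = (5442 − 5737)/[( 5737 + 5442)/2] = -295/5589.5 = -0.052777…
%ΔIncome = (39550 − 33820)/[( 33820 + 39550)/2] = 5730/36685 = 0.156194…
E_income = (-295/5589.5) / (5730/36685) = -0.3378…
E_income < 0 ⇒ inferior good.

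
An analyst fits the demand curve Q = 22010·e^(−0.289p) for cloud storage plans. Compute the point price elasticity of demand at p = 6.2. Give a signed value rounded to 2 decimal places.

-1.79

dQ/dp = −0.289·Q = -1060.11. At p = 6.2, Q = 3668.18.
Ed = (dQ/dp)·(p/Q) = (-1060.11) × (6.2/3668.18) = -1.7918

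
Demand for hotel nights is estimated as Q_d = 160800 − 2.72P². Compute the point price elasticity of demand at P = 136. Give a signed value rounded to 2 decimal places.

-0.91

dQ_d/dP = −2·2.72·P = -739.84. At P = 136, Q_d = 110490.88.
Ed = (dQ_d/dP)·(P/Q_d) = (-739.84) × (136/110490.88) = -0.9106…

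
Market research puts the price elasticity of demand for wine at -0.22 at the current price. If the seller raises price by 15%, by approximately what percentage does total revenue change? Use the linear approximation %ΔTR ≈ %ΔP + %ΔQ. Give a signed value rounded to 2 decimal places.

%ΔQ ≈ Ed × %ΔP = (-0.22) × (+15%) = -3.3000%
%ΔTR ≈ %ΔP + %ΔQ = (+15%) + (-3.3000%) = +11.7000%

+11.70%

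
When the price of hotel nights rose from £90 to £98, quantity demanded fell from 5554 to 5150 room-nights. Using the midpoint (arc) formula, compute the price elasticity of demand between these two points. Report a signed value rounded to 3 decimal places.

-0.887

%ΔQ = (5150 − 5554) / [(5554 + 5150)/2] = -404/5352 = -0.075485…
%ΔP = (98 − 90) / [(90 + 98)/2] = 8/94 = 0.085106…
Arc Ed = %ΔQ / %ΔP = (-404/5352) / (8/94) = -0.88695…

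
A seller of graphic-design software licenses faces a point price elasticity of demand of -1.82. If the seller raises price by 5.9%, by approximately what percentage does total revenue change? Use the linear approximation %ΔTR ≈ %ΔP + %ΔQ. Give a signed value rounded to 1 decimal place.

%ΔQ ≈ Ed × %ΔP = (-1.82) × (+5.9%) = -10.7380%
%ΔTR ≈ %ΔP + %ΔQ = (+5.9%) + (-10.7380%) = -4.8380%

-4.8%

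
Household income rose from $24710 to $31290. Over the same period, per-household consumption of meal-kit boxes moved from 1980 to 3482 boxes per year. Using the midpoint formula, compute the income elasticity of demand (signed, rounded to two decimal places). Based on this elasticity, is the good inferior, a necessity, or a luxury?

2.34; luxury

%ΔQ = (3482 − 1980)/[( 1980 + 3482)/2] = 1502/2731 = 0.549981…
%ΔIncome = (31290 − 24710)/[( 24710 + 31290)/2] = 6580/28000 = 0.235
E_income = (1502/2731) / (6580/28000) = 2.3403…
E_income > 1 ⇒ normal good, luxury.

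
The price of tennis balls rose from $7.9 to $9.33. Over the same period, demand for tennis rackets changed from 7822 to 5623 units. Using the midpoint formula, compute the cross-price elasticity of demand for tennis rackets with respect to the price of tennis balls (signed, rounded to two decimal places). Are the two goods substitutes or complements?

-1.97; complements

%ΔQ_{tennis rackets} = (5623 − 7822)/avg = -2199/6722.5 = -0.327110…
%ΔP_{tennis balls} = (9.33 − 7.9)/avg = 1.43/8.615 = 0.165989…
E_cross = (-2199/6722.5) / (1.43/8.615) = -1.9706…
E_cross < 0 ⇒ the goods are complements.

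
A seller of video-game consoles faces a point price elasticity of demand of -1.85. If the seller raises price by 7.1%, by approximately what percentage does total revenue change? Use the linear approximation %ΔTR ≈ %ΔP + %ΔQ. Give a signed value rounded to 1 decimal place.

-6.0%

%ΔQ ≈ Ed × %ΔP = (-1.85) × (+7.1%) = -13.1350%
%ΔTR ≈ %ΔP + %ΔQ = (+7.1%) + (-13.1350%) = -6.0350%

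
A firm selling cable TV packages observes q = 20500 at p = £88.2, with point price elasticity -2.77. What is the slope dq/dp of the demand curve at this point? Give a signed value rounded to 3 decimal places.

-643.821

Ed = (dq/dp)·(p/q) ⇒ dq/dp = Ed·q/p = (-2.77)·20500/88.2 = -643.82086…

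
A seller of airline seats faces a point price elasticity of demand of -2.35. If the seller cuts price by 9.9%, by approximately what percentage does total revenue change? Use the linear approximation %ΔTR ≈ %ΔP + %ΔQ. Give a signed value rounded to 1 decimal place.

+13.4%

%ΔQ ≈ Ed × %ΔP = (-2.35) × (-9.9%) = +23.2650%
%ΔTR ≈ %ΔP + %ΔQ = (-9.9%) + (+23.2650%) = +13.3650%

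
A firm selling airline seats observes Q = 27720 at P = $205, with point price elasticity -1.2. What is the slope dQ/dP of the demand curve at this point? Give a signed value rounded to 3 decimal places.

Ed = (dQ/dP)·(P/Q) ⇒ dQ/dP = Ed·Q/P = (-1.2)·27720/205 = -162.26341…

-162.263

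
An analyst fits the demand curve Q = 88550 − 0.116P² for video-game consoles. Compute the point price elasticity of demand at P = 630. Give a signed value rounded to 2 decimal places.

dQ/dP = −2·0.116·P = -146.16. At P = 630, Q = 42509.6.
Ed = (dQ/dP)·(P/Q) = (-146.16) × (630/42509.6) = -2.1661…

-2.17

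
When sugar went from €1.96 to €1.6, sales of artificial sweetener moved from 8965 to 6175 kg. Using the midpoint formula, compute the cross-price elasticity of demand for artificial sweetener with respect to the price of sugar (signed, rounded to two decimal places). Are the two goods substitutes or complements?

1.82; substitutes

%ΔQ_{artificial sweetener} = (6175 − 8965)/avg = -2790/7570 = -0.368560…
%ΔP_{sugar} = (1.6 − 1.96)/avg = -0.36/1.78 = -0.202247…
E_cross = (-2790/7570) / (-0.36/1.78) = 1.8223…
E_cross > 0 ⇒ the goods are substitutes.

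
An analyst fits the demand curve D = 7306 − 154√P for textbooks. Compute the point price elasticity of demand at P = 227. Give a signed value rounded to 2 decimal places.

-0.23

dD/dP = −154/(2√P) = -5.11067. At P = 227, D = 4985.76.
Ed = (dD/dP)·(P/D) = (-5.11067) × (227/4985.76) = -0.2326…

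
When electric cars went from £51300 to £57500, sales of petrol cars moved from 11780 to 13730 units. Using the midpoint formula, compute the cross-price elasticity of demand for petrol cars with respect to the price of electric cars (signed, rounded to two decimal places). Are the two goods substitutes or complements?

%ΔQ_{petrol cars} = (13730 − 11780)/avg = 1950/12755 = 0.152881…
%ΔP_{electric cars} = (57500 − 51300)/avg = 6200/54400 = 0.113970…
E_cross = (1950/12755) / (6200/54400) = 1.3414…
E_cross > 0 ⇒ the goods are substitutes.

1.34; substitutes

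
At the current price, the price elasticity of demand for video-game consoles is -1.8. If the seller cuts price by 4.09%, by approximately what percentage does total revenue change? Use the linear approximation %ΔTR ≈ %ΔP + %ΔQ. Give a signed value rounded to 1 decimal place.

%ΔQ ≈ Ed × %ΔP = (-1.8) × (-4.09%) = +7.3620%
%ΔTR ≈ %ΔP + %ΔQ = (-4.09%) + (+7.3620%) = +3.2720%

+3.3%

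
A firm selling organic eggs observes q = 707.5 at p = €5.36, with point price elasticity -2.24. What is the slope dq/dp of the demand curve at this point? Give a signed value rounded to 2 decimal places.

Ed = (dq/dp)·(p/q) ⇒ dq/dp = Ed·q/p = (-2.24)·707.5/5.36 = -295.6716…

-295.67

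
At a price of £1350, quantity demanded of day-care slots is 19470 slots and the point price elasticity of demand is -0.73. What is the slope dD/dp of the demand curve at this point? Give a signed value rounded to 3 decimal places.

Ed = (dD/dp)·(p/D) ⇒ dD/dp = Ed·D/p = (-0.73)·19470/1350 = -10.52822…

-10.528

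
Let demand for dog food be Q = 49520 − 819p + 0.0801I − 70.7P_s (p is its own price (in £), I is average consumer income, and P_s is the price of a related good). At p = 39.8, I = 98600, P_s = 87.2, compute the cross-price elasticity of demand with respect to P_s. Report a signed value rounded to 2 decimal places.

-0.33

At the given values, Q = 49520 − 819(39.8) + 0.0801(98600) − 70.7(87.2) = 18656.62.
∂Q/∂P_s = -70.7.
E = (-70.7) × (87.2/18656.62) = -0.3304…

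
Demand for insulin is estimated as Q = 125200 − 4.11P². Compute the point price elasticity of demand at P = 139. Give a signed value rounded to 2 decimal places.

-3.47

dQ/dP = −2·4.11·P = -1142.58. At P = 139, Q = 45790.69.
Ed = (dQ/dP)·(P/Q) = (-1142.58) × (139/45790.69) = -3.4683…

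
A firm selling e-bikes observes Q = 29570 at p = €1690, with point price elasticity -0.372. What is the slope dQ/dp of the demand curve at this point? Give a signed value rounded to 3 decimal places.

Ed = (dQ/dp)·(p/Q) ⇒ dQ/dp = Ed·Q/p = (-0.372)·29570/1690 = -6.50889…

-6.509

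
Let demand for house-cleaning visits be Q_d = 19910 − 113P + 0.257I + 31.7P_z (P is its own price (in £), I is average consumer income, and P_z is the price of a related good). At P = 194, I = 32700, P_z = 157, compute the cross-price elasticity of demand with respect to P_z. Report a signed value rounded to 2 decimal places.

0.44

At the given values, Q_d = 19910 − 113(194) + 0.257(32700) + 31.7(157) = 11368.8.
∂Q_d/∂P_z = 31.7.
E = (31.7) × (157/11368.8) = 0.4377…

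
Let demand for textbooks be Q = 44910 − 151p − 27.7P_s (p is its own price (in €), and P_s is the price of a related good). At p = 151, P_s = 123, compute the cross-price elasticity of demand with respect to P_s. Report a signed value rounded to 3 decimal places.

At the given values, Q = 44910 − 151(151) − 27.7(123) = 18701.9.
∂Q/∂P_s = -27.7.
E = (-27.7) × (123/18701.9) = -0.18217…

-0.182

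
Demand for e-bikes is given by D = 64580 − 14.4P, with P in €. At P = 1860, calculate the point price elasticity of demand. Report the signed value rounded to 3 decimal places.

dD/dP = −14.4. At P = 1860, D = 64580 − 14.4(1860) = 37796.
Ed = (dD/dP)·(P/D) = −14.4 × (1860/37796) = -0.70864…

-0.709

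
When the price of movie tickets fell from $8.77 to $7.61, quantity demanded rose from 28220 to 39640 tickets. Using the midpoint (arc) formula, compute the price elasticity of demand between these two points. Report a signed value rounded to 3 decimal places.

-2.376

%ΔQ = (39640 − 28220) / [(28220 + 39640)/2] = 11420/33930 = 0.336575…
%ΔP = (7.61 − 8.77) / [(8.77 + 7.61)/2] = -1.16/8.19 = -0.141636…
Arc Ed = %ΔQ / %ΔP = (11420/33930) / (-1.16/8.19) = -2.37633…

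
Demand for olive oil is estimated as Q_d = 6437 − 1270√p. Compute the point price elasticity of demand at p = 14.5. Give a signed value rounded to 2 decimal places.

dQ_d/dp = −1270/(2√p) = -166.759. At p = 14.5, Q_d = 1600.98.
Ed = (dQ_d/dp)·(p/Q_d) = (-166.759) × (14.5/1600.98) = -1.5103…

-1.51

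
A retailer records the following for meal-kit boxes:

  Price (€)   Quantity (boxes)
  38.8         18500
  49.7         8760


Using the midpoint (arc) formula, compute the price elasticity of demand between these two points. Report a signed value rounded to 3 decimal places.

-2.901

%ΔQ = (8760 − 18500) / [(18500 + 8760)/2] = -9740/13630 = -0.714600…
%ΔP = (49.7 − 38.8) / [(38.8 + 49.7)/2] = 10.9/44.25 = 0.246327…
Arc Ed = %ΔQ / %ΔP = (-9740/13630) / (10.9/44.25) = -2.90101…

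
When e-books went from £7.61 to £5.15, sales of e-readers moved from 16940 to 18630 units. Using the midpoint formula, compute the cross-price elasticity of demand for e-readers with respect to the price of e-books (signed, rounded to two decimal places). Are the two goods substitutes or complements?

-0.25; complements

%ΔQ_{e-readers} = (18630 − 16940)/avg = 1690/17785 = 0.095023…
%ΔP_{e-books} = (5.15 − 7.61)/avg = -2.46/6.38 = -0.385579…
E_cross = (1690/17785) / (-2.46/6.38) = -0.2464…
E_cross < 0 ⇒ the goods are complements.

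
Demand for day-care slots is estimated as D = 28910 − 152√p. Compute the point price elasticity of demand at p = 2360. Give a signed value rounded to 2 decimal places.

-0.17

dD/dp = −152/(2√p) = -1.56444. At p = 2360, D = 21525.9.
Ed = (dD/dp)·(p/D) = (-1.56444) × (2360/21525.9) = -0.1715…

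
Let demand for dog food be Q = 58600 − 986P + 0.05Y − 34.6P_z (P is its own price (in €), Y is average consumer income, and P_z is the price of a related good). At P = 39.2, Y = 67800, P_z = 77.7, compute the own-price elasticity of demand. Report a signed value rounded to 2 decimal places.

-1.87

At the given values, Q = 58600 − 986(39.2) + 0.05(67800) − 34.6(77.7) = 20650.38.
∂Q/∂P = −986.
E = (-986) × (39.2/20650.38) = -1.8716…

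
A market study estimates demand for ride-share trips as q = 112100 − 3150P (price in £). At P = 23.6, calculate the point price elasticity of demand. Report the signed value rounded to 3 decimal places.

-1.969

dq/dP = −3150. At P = 23.6, q = 112100 − 3150(23.6) = 37760.
Ed = (dq/dP)·(P/q) = −3150 × (23.6/37760) = -1.96875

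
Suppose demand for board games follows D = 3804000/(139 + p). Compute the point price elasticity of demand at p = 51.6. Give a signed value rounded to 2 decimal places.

dD/dp = −3804000/(139 + p)² = -104.712. At p = 51.6, D = 19958.
Ed = (dD/dp)·(p/D) = (-104.712) × (51.6/19958) = -0.2707…

-0.27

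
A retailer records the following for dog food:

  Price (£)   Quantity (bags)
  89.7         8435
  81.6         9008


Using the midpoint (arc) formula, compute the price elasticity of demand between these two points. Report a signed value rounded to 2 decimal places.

%ΔQ = (9008 − 8435) / [(8435 + 9008)/2] = 573/8721.5 = 0.065699…
%ΔP = (81.6 − 89.7) / [(89.7 + 81.6)/2] = -8.1/85.65 = -0.094570…
Arc Ed = %ΔQ / %ΔP = (573/8721.5) / (-8.1/85.65) = -0.6947…

-0.69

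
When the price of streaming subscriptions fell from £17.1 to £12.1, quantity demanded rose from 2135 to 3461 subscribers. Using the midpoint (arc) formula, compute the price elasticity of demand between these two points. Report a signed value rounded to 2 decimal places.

-1.38

%ΔQ = (3461 − 2135) / [(2135 + 3461)/2] = 1326/2798 = 0.473909…
%ΔP = (12.1 − 17.1) / [(17.1 + 12.1)/2] = -5/14.6 = -0.342465…
Arc Ed = %ΔQ / %ΔP = (1326/2798) / (-5/14.6) = -1.3838…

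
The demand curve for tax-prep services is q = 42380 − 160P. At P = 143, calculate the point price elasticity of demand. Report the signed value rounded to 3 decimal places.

-1.173

dq/dP = −160. At P = 143, q = 42380 − 160(143) = 19500.
Ed = (dq/dP)·(P/q) = −160 × (143/19500) = -1.17333…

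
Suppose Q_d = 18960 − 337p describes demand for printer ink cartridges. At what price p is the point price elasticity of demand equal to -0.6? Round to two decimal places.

21.10

Ed = −337p/(18960 − 337p). Set this equal to -0.6:
337p = 0.6·(18960 − 337p) ⇒ 337p(1 + 0.6) = 0.6·18960
p = 0.6·18960 / (337·1.6) = 21.0979…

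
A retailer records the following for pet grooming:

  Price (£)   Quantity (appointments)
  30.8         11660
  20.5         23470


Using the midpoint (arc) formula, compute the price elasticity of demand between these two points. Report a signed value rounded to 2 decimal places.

-1.67

%ΔQ = (23470 − 11660) / [(11660 + 23470)/2] = 11810/17565 = 0.672359…
%ΔP = (20.5 − 30.8) / [(30.8 + 20.5)/2] = -10.3/25.65 = -0.401559…
Arc Ed = %ΔQ / %ΔP = (11810/17565) / (-10.3/25.65) = -1.6743…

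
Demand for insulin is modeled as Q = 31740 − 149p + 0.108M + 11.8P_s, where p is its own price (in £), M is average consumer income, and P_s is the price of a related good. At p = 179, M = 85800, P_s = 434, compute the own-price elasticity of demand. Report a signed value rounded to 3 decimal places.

-1.371

At the given values, Q = 31740 − 149(179) + 0.108(85800) + 11.8(434) = 19456.6.
∂Q/∂p = −149.
E = (-149) × (179/19456.6) = -1.37079…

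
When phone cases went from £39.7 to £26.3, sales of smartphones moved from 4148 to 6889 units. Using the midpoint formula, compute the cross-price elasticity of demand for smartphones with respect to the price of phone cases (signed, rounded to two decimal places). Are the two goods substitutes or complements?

%ΔQ_{smartphones} = (6889 − 4148)/avg = 2741/5518.5 = 0.496692…
%ΔP_{phone cases} = (26.3 − 39.7)/avg = -13.4/33 = -0.406060…
E_cross = (2741/5518.5) / (-13.4/33) = -1.2231…
E_cross < 0 ⇒ the goods are complements.

-1.22; complements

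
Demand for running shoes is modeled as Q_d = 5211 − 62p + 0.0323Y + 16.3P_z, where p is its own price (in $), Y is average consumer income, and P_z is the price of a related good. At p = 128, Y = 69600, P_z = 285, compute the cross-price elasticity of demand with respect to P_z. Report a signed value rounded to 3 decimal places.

1.114

At the given values, Q_d = 5211 − 62(128) + 0.0323(69600) + 16.3(285) = 4168.58.
∂Q_d/∂P_z = 16.3.
E = (16.3) × (285/4168.58) = 1.11440…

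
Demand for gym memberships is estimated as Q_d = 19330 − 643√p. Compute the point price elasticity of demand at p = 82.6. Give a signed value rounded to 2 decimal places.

dQ_d/dp = −643/(2√p) = -35.3746. At p = 82.6, Q_d = 13486.1.
Ed = (dQ_d/dp)·(p/Q_d) = (-35.3746) × (82.6/13486.1) = -0.2166…

-0.22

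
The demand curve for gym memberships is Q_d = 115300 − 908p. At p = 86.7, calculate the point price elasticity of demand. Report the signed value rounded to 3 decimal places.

-2.152

dQ_d/dp = −908. At p = 86.7, Q_d = 115300 − 908(86.7) = 36576.4.
Ed = (dQ_d/dp)·(p/Q_d) = −908 × (86.7/36576.4) = -2.15230…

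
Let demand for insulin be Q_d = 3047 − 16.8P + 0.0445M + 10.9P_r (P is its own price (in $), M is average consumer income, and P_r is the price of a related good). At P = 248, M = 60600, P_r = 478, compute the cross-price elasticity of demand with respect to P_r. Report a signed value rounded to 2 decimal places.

At the given values, Q_d = 3047 − 16.8(248) + 0.0445(60600) + 10.9(478) = 6787.5.
∂Q_d/∂P_r = 10.9.
E = (10.9) × (478/6787.5) = 0.7676…

0.77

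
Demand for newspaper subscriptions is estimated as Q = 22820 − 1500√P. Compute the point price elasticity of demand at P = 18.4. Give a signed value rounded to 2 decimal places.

dQ/dP = −1500/(2√P) = -174.845. At P = 18.4, Q = 16385.7.
Ed = (dQ/dP)·(P/Q) = (-174.845) × (18.4/16385.7) = -0.1963…

-0.20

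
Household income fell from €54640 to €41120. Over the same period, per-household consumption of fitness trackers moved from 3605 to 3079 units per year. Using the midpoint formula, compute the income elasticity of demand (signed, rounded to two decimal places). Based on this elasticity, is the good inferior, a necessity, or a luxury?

0.56; necessity

%ΔQ = (3079 − 3605)/[( 3605 + 3079)/2] = -526/3342 = -0.157390…
%ΔIncome = (41120 − 54640)/[( 54640 + 41120)/2] = -13520/47880 = -0.282372…
E_income = (-526/3342) / (-13520/47880) = 0.5573…
0 < E_income < 1 ⇒ normal good, necessity.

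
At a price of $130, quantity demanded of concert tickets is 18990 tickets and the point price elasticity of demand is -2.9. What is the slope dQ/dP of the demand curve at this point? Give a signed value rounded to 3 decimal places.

-423.623

Ed = (dQ/dP)·(P/Q) ⇒ dQ/dP = Ed·Q/P = (-2.9)·18990/130 = -423.62307…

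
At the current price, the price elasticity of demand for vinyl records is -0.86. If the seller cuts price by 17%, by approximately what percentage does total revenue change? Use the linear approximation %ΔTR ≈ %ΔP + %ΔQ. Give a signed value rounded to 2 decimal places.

-2.38%

%ΔQ ≈ Ed × %ΔP = (-0.86) × (-17%) = +14.6200%
%ΔTR ≈ %ΔP + %ΔQ = (-17%) + (+14.6200%) = -2.3800%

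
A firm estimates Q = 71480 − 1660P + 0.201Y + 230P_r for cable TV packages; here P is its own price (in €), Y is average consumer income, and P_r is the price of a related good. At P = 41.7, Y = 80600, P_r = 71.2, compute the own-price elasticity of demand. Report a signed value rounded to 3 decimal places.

At the given values, Q = 71480 − 1660(41.7) + 0.201(80600) + 230(71.2) = 34834.6.
∂Q/∂P = −1660.
E = (-1660) × (41.7/34834.6) = -1.98716…

-1.987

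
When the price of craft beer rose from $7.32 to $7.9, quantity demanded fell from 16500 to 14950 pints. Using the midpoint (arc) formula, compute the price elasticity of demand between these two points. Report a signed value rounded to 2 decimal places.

-1.29

%ΔQ = (14950 − 16500) / [(16500 + 14950)/2] = -1550/15725 = -0.098569…
%ΔP = (7.9 − 7.32) / [(7.32 + 7.9)/2] = 0.58/7.61 = 0.076215…
Arc Ed = %ΔQ / %ΔP = (-1550/15725) / (0.58/7.61) = -1.2932…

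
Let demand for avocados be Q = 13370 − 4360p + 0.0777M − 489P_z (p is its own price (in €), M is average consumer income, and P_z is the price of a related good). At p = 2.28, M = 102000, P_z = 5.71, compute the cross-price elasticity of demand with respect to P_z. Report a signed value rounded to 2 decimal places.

At the given values, Q = 13370 − 4360(2.28) + 0.0777(102000) − 489(5.71) = 8562.41.
∂Q/∂P_z = -489.
E = (-489) × (5.71/8562.41) = -0.3260…

-0.33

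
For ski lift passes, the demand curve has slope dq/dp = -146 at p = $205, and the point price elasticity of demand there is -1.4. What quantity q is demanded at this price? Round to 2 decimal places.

21378.57

Ed = (dq/dp)·(p/q) ⇒ q = (dq/dp)·p/Ed = (-146)·205/(-1.4) = 21378.5714…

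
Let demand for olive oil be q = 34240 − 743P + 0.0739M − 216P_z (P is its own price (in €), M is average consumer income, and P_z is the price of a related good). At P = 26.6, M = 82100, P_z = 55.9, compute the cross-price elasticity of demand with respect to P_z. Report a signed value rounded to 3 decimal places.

-1.426

At the given values, q = 34240 − 743(26.6) + 0.0739(82100) − 216(55.9) = 8468.99.
∂q/∂P_z = -216.
E = (-216) × (55.9/8468.99) = -1.42571…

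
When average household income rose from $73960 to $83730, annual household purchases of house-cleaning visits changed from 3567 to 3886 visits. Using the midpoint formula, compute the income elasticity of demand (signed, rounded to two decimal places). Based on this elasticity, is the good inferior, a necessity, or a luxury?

%ΔQ = (3886 − 3567)/[( 3567 + 3886)/2] = 319/3726.5 = 0.085603…
%ΔIncome = (83730 − 73960)/[( 73960 + 83730)/2] = 9770/78845 = 0.123914…
E_income = (319/3726.5) / (9770/78845) = 0.6908…
0 < E_income < 1 ⇒ normal good, necessity.

0.69; necessity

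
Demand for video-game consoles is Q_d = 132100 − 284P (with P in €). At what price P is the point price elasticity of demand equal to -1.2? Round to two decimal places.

Ed = −284P/(132100 − 284P). Set this equal to -1.2:
284P = 1.2·(132100 − 284P) ⇒ 284P(1 + 1.2) = 1.2·132100
P = 1.2·132100 / (284·2.2) = 253.7131…

253.71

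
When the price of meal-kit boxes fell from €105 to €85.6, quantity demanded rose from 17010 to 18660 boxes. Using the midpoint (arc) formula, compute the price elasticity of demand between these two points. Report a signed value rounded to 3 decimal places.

-0.454

%ΔQ = (18660 − 17010) / [(17010 + 18660)/2] = 1650/17835 = 0.092514…
%ΔP = (85.6 − 105) / [(105 + 85.6)/2] = -19.4/95.3 = -0.203567…
Arc Ed = %ΔQ / %ΔP = (1650/17835) / (-19.4/95.3) = -0.45446…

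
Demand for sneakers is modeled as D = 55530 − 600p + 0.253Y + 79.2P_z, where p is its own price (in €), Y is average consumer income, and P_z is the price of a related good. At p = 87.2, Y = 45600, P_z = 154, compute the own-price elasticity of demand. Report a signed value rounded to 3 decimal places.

At the given values, D = 55530 − 600(87.2) + 0.253(45600) + 79.2(154) = 26943.6.
∂D/∂p = −600.
E = (-600) × (87.2/26943.6) = -1.94183…

-1.942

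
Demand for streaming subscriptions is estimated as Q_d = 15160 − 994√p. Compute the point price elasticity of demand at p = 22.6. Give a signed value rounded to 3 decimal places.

-0.226

dQ_d/dp = −994/(2√p) = -104.545. At p = 22.6, Q_d = 10434.6.
Ed = (dQ_d/dp)·(p/Q_d) = (-104.545) × (22.6/10434.6) = -0.22643…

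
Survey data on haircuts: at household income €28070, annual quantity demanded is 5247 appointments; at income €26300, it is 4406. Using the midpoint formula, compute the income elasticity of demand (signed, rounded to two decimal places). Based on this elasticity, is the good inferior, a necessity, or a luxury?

2.68; luxury

%ΔQ = (4406 − 5247)/[( 5247 + 4406)/2] = -841/4826.5 = -0.174246…
%ΔIncome = (26300 − 28070)/[( 28070 + 26300)/2] = -1770/27185 = -0.065109…
E_income = (-841/4826.5) / (-1770/27185) = 2.6762…
E_income > 1 ⇒ normal good, luxury.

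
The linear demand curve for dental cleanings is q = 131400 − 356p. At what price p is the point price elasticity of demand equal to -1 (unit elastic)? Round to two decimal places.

Ed = −356p/(131400 − 356p). Set this equal to -1:
356p = 1·(131400 − 356p) ⇒ 356p(1 + 1) = 1·131400
p = 1·131400 / (356·2) = 184.5505…

184.55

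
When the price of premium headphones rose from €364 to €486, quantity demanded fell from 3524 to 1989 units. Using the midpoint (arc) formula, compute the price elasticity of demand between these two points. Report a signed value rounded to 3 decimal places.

%ΔQ = (1989 − 3524) / [(3524 + 1989)/2] = -1535/2756.5 = -0.556865…
%ΔP = (486 − 364) / [(364 + 486)/2] = 122/425 = 0.287058…
Arc Ed = %ΔQ / %ΔP = (-1535/2756.5) / (122/425) = -1.93990…

-1.940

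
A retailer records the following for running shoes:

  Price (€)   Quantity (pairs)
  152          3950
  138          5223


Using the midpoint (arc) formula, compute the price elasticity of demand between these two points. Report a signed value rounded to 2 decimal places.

%ΔQ = (5223 − 3950) / [(3950 + 5223)/2] = 1273/4586.5 = 0.277553…
%ΔP = (138 − 152) / [(152 + 138)/2] = -14/145 = -0.096551…
Arc Ed = %ΔQ / %ΔP = (1273/4586.5) / (-14/145) = -2.8746…

-2.87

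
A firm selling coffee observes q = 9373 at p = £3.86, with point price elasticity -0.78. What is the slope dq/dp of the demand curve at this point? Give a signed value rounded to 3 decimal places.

-1894.026

Ed = (dq/dp)·(p/q) ⇒ dq/dp = Ed·q/p = (-0.78)·9373/3.86 = -1894.02590…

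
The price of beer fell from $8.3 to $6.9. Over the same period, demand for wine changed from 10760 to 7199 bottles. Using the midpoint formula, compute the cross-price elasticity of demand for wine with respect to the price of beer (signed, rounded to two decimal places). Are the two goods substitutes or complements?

%ΔQ_{wine} = (7199 − 10760)/avg = -3561/8979.5 = -0.396569…
%ΔP_{beer} = (6.9 − 8.3)/avg = -1.4/7.6 = -0.184210…
E_cross = (-3561/8979.5) / (-1.4/7.6) = 2.1528…
E_cross > 0 ⇒ the goods are substitutes.

2.15; substitutes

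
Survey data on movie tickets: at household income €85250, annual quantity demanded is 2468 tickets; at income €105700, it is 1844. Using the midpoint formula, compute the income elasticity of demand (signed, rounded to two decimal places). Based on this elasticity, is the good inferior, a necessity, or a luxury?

-1.35; inferior

%ΔQ = (1844 − 2468)/[( 2468 + 1844)/2] = -624/2156 = -0.289424…
%ΔIncome = (105700 − 85250)/[( 85250 + 105700)/2] = 20450/95475 = 0.214192…
E_income = (-624/2156) / (20450/95475) = -1.3512…
E_income < 0 ⇒ inferior good.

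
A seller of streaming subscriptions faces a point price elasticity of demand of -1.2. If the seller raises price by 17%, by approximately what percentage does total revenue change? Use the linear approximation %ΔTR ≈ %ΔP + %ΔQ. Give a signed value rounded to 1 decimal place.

-3.4%

%ΔQ ≈ Ed × %ΔP = (-1.2) × (+17%) = -20.4000%
%ΔTR ≈ %ΔP + %ΔQ = (+17%) + (-20.4000%) = -3.4000%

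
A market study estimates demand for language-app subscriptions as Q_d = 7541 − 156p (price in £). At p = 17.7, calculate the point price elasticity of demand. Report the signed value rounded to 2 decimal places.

dQ_d/dp = −156. At p = 17.7, Q_d = 7541 − 156(17.7) = 4779.8.
Ed = (dQ_d/dp)·(p/Q_d) = −156 × (17.7/4779.8) = -0.5776…

-0.58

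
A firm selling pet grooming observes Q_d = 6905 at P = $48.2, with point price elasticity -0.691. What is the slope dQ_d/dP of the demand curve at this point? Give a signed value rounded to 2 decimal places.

-98.99

Ed = (dQ_d/dP)·(P/Q_d) ⇒ dQ_d/dP = Ed·Q_d/P = (-0.691)·6905/48.2 = -98.9907…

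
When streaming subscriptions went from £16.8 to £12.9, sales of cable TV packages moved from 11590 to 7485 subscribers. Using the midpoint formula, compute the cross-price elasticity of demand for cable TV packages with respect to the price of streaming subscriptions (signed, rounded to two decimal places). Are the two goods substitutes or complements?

%ΔQ_{cable TV packages} = (7485 − 11590)/avg = -4105/9537.5 = -0.430406…
%ΔP_{streaming subscriptions} = (12.9 − 16.8)/avg = -3.9/14.85 = -0.262626…
E_cross = (-4105/9537.5) / (-3.9/14.85) = 1.6388…
E_cross > 0 ⇒ the goods are substitutes.

1.64; substitutes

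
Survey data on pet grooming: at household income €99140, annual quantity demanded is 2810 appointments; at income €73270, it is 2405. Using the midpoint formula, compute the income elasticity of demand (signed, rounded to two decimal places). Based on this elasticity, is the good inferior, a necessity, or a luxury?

%ΔQ = (2405 − 2810)/[( 2810 + 2405)/2] = -405/2607.5 = -0.155321…
%ΔIncome = (73270 − 99140)/[( 99140 + 73270)/2] = -25870/86205 = -0.300098…
E_income = (-405/2607.5) / (-25870/86205) = 0.5175…
0 < E_income < 1 ⇒ normal good, necessity.

0.52; necessity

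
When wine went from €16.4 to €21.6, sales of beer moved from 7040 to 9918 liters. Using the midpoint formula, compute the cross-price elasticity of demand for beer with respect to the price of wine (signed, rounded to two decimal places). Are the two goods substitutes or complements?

1.24; substitutes

%ΔQ_{beer} = (9918 − 7040)/avg = 2878/8479 = 0.339426…
%ΔP_{wine} = (21.6 − 16.4)/avg = 5.2/19 = 0.273684…
E_cross = (2878/8479) / (5.2/19) = 1.2402…
E_cross > 0 ⇒ the goods are substitutes.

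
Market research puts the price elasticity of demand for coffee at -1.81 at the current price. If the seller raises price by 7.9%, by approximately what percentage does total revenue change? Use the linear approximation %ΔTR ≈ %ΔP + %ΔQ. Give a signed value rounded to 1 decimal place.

-6.4%

%ΔQ ≈ Ed × %ΔP = (-1.81) × (+7.9%) = -14.2990%
%ΔTR ≈ %ΔP + %ΔQ = (+7.9%) + (-14.2990%) = -6.3990%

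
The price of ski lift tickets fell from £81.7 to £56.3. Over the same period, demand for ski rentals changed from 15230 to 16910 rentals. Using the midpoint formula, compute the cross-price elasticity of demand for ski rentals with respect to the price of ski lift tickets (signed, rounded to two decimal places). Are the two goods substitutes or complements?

%ΔQ_{ski rentals} = (16910 − 15230)/avg = 1680/16070 = 0.104542…
%ΔP_{ski lift tickets} = (56.3 − 81.7)/avg = -25.4/69 = -0.368115…
E_cross = (1680/16070) / (-25.4/69) = -0.2839…
E_cross < 0 ⇒ the goods are complements.

-0.28; complements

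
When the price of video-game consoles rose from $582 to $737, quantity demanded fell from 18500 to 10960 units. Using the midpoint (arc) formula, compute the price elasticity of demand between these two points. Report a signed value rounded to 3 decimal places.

-2.178

%ΔQ = (10960 − 18500) / [(18500 + 10960)/2] = -7540/14730 = -0.511880…
%ΔP = (737 − 582) / [(582 + 737)/2] = 155/659.5 = 0.235026…
Arc Ed = %ΔQ / %ΔP = (-7540/14730) / (155/659.5) = -2.17796…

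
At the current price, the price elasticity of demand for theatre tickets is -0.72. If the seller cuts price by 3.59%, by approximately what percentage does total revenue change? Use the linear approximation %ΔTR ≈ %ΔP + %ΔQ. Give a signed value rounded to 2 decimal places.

-1.01%

%ΔQ ≈ Ed × %ΔP = (-0.72) × (-3.59%) = +2.5848%
%ΔTR ≈ %ΔP + %ΔQ = (-3.59%) + (+2.5848%) = -1.0052%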